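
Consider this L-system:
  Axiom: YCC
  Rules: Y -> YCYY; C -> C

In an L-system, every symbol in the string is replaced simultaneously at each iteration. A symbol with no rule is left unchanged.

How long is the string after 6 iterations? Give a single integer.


Step 0: length = 3
Step 1: length = 6
Step 2: length = 15
Step 3: length = 42
Step 4: length = 123
Step 5: length = 366
Step 6: length = 1095

Answer: 1095


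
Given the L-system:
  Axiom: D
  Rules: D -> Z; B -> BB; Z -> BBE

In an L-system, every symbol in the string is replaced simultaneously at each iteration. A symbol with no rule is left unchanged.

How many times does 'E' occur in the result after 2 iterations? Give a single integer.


Answer: 1

Derivation:
Step 0: D  (0 'E')
Step 1: Z  (0 'E')
Step 2: BBE  (1 'E')


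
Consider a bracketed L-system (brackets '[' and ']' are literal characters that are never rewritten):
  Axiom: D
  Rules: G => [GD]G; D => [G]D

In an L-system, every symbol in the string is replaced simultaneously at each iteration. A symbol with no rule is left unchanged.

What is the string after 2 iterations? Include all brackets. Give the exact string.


Answer: [[GD]G][G]D

Derivation:
Step 0: D
Step 1: [G]D
Step 2: [[GD]G][G]D


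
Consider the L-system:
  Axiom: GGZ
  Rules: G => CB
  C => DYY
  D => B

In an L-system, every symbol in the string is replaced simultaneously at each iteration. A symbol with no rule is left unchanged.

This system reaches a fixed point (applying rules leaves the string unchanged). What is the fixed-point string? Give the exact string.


Step 0: GGZ
Step 1: CBCBZ
Step 2: DYYBDYYBZ
Step 3: BYYBBYYBZ
Step 4: BYYBBYYBZ  (unchanged — fixed point at step 3)

Answer: BYYBBYYBZ


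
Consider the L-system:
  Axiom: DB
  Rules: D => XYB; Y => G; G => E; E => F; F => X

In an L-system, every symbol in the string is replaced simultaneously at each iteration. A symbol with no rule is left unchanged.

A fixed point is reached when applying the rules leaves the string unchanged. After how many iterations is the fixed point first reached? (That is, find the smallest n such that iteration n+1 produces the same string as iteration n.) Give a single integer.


Answer: 5

Derivation:
Step 0: DB
Step 1: XYBB
Step 2: XGBB
Step 3: XEBB
Step 4: XFBB
Step 5: XXBB
Step 6: XXBB  (unchanged — fixed point at step 5)


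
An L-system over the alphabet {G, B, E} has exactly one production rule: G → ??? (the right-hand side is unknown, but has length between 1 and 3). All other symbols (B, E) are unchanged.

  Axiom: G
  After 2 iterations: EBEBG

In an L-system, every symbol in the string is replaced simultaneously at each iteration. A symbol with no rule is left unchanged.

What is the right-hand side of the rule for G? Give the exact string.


Trying G → EBG:
  Step 0: G
  Step 1: EBG
  Step 2: EBEBG
Matches the given result.

Answer: EBG


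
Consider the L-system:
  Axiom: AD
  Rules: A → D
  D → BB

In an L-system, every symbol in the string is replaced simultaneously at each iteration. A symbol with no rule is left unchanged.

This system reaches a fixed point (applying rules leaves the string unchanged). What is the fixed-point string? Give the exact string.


Step 0: AD
Step 1: DBB
Step 2: BBBB
Step 3: BBBB  (unchanged — fixed point at step 2)

Answer: BBBB


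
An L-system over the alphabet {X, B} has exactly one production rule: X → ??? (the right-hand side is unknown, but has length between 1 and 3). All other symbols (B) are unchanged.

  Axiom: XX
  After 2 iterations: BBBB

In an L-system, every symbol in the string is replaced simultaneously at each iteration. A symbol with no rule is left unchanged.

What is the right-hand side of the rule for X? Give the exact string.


Answer: BB

Derivation:
Trying X → BB:
  Step 0: XX
  Step 1: BBBB
  Step 2: BBBB
Matches the given result.


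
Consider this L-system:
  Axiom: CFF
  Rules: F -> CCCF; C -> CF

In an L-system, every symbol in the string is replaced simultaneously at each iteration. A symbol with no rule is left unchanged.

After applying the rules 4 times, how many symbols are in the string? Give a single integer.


Answer: 196

Derivation:
Step 0: length = 3
Step 1: length = 10
Step 2: length = 26
Step 3: length = 72
Step 4: length = 196


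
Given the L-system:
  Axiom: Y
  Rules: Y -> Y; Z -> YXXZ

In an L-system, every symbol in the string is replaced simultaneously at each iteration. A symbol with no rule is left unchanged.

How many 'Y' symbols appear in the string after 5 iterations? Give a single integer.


Answer: 1

Derivation:
Step 0: Y  (1 'Y')
Step 1: Y  (1 'Y')
Step 2: Y  (1 'Y')
Step 3: Y  (1 'Y')
Step 4: Y  (1 'Y')
Step 5: Y  (1 'Y')


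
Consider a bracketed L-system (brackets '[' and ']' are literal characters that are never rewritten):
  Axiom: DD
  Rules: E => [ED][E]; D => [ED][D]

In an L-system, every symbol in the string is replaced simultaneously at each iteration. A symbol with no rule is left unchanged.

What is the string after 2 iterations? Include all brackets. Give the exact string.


Step 0: DD
Step 1: [ED][D][ED][D]
Step 2: [[ED][E][ED][D]][[ED][D]][[ED][E][ED][D]][[ED][D]]

Answer: [[ED][E][ED][D]][[ED][D]][[ED][E][ED][D]][[ED][D]]


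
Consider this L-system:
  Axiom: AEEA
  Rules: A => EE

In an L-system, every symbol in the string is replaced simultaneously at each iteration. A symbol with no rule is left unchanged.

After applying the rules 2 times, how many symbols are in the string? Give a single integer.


Answer: 6

Derivation:
Step 0: length = 4
Step 1: length = 6
Step 2: length = 6


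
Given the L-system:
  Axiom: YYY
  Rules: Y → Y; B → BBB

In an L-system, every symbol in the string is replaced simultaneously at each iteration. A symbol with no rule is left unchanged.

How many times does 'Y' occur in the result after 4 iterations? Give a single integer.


Step 0: YYY  (3 'Y')
Step 1: YYY  (3 'Y')
Step 2: YYY  (3 'Y')
Step 3: YYY  (3 'Y')
Step 4: YYY  (3 'Y')

Answer: 3


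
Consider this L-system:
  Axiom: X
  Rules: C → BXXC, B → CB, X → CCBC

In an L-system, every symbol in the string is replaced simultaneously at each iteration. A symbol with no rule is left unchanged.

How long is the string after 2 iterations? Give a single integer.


Step 0: length = 1
Step 1: length = 4
Step 2: length = 14

Answer: 14


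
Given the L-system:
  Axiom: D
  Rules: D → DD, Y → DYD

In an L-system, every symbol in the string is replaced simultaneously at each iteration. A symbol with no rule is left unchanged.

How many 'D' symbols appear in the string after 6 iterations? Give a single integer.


Step 0: D  (1 'D')
Step 1: DD  (2 'D')
Step 2: DDDD  (4 'D')
Step 3: DDDDDDDD  (8 'D')
Step 4: DDDDDDDDDDDDDDDD  (16 'D')
Step 5: DDDDDDDDDDDDDDDDDDDDDDDDDDDDDDDD  (32 'D')
Step 6: DDDDDDDDDDDDDDDDDDDDDDDDDDDDDDDDDDDDDDDDDDDDDDDDDDDDDDDDDDDDDDDD  (64 'D')

Answer: 64


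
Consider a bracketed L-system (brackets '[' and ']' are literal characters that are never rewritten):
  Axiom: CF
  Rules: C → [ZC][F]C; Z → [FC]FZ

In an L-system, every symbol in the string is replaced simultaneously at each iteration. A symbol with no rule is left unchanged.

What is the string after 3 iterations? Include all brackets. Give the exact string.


Answer: [[F[ZC][F]C]F[FC]FZ[[FC]FZ[ZC][F]C][F][ZC][F]C][F][[FC]FZ[ZC][F]C][F][ZC][F]CF

Derivation:
Step 0: CF
Step 1: [ZC][F]CF
Step 2: [[FC]FZ[ZC][F]C][F][ZC][F]CF
Step 3: [[F[ZC][F]C]F[FC]FZ[[FC]FZ[ZC][F]C][F][ZC][F]C][F][[FC]FZ[ZC][F]C][F][ZC][F]CF


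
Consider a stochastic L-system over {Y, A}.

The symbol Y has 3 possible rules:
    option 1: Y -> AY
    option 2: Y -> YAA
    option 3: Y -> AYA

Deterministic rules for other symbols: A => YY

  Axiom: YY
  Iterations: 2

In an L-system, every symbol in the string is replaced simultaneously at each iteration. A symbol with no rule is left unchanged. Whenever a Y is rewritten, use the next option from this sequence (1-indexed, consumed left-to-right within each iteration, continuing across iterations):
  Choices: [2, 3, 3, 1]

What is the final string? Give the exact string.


Answer: AYAYYYYYYAYYY

Derivation:
Step 0: YY
Step 1: YAAAYA  (used choices [2, 3])
Step 2: AYAYYYYYYAYYY  (used choices [3, 1])


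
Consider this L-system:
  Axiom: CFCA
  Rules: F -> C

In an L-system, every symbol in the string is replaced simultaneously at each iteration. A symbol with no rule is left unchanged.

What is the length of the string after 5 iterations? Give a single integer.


Step 0: length = 4
Step 1: length = 4
Step 2: length = 4
Step 3: length = 4
Step 4: length = 4
Step 5: length = 4

Answer: 4


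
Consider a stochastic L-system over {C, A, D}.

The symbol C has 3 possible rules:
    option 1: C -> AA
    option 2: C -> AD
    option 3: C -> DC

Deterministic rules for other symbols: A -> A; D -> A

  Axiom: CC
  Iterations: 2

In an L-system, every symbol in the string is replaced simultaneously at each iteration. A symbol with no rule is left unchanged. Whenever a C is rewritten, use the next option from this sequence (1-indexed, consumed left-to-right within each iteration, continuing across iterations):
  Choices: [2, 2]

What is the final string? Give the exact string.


Answer: AAAA

Derivation:
Step 0: CC
Step 1: ADAD  (used choices [2, 2])
Step 2: AAAA  (used choices [])


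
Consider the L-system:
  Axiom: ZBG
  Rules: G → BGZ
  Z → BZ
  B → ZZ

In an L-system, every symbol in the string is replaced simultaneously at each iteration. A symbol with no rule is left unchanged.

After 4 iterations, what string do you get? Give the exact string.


Step 0: ZBG
Step 1: BZZZBGZ
Step 2: ZZBZBZBZZZBGZBZ
Step 3: BZBZZZBZZZBZZZBZBZBZZZBGZBZZZBZ
Step 4: ZZBZZZBZBZBZZZBZBZBZZZBZBZBZZZBZZZBZZZBZBZBZZZBGZBZZZBZBZBZZZBZ

Answer: ZZBZZZBZBZBZZZBZBZBZZZBZBZBZZZBZZZBZZZBZBZBZZZBGZBZZZBZBZBZZZBZ


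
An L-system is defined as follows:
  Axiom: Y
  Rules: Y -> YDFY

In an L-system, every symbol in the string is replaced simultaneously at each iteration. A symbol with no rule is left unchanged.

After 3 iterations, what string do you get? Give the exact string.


Step 0: Y
Step 1: YDFY
Step 2: YDFYDFYDFY
Step 3: YDFYDFYDFYDFYDFYDFYDFY

Answer: YDFYDFYDFYDFYDFYDFYDFY


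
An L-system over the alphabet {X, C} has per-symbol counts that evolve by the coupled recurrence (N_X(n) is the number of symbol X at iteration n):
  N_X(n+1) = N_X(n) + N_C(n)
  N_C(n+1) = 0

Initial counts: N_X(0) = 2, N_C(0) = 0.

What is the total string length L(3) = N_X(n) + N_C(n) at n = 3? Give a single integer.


Answer: 2

Derivation:
Step 0: N_X=2, N_C=0, L=2
Step 1: N_X=2, N_C=0, L=2
Step 2: N_X=2, N_C=0, L=2
Step 3: N_X=2, N_C=0, L=2


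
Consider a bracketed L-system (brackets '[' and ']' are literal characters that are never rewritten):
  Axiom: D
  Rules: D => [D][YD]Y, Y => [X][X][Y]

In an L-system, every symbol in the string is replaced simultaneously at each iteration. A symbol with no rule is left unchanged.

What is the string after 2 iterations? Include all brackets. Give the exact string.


Answer: [[D][YD]Y][[X][X][Y][D][YD]Y][X][X][Y]

Derivation:
Step 0: D
Step 1: [D][YD]Y
Step 2: [[D][YD]Y][[X][X][Y][D][YD]Y][X][X][Y]


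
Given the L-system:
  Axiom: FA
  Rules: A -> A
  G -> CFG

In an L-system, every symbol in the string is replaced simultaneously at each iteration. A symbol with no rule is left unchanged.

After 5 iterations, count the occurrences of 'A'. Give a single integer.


Step 0: FA  (1 'A')
Step 1: FA  (1 'A')
Step 2: FA  (1 'A')
Step 3: FA  (1 'A')
Step 4: FA  (1 'A')
Step 5: FA  (1 'A')

Answer: 1


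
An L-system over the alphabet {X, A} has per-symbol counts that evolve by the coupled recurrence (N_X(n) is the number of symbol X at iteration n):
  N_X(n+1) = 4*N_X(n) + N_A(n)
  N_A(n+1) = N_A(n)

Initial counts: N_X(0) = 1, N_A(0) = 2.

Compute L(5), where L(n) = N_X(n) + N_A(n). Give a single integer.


Answer: 1708

Derivation:
Step 0: N_X=1, N_A=2, L=3
Step 1: N_X=6, N_A=2, L=8
Step 2: N_X=26, N_A=2, L=28
Step 3: N_X=106, N_A=2, L=108
Step 4: N_X=426, N_A=2, L=428
Step 5: N_X=1706, N_A=2, L=1708


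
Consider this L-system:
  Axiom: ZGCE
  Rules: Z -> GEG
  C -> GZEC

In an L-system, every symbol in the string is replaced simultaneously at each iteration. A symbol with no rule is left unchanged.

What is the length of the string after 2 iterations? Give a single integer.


Step 0: length = 4
Step 1: length = 9
Step 2: length = 14

Answer: 14


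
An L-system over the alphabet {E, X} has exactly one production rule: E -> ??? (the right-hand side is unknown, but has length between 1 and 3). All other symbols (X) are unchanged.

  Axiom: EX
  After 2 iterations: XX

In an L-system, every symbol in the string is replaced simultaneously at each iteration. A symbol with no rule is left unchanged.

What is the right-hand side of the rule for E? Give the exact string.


Trying E -> X:
  Step 0: EX
  Step 1: XX
  Step 2: XX
Matches the given result.

Answer: X


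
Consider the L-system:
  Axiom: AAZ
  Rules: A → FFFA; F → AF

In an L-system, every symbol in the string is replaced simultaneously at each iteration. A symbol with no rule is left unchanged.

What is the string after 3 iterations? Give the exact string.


Step 0: AAZ
Step 1: FFFAFFFAZ
Step 2: AFAFAFFFFAAFAFAFFFFAZ
Step 3: FFFAAFFFFAAFFFFAAFAFAFAFFFFAFFFAAFFFFAAFFFFAAFAFAFAFFFFAZ

Answer: FFFAAFFFFAAFFFFAAFAFAFAFFFFAFFFAAFFFFAAFFFFAAFAFAFAFFFFAZ


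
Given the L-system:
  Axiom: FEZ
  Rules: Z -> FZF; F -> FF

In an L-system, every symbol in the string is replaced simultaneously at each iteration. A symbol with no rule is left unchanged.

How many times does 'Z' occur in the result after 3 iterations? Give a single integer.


Answer: 1

Derivation:
Step 0: FEZ  (1 'Z')
Step 1: FFEFZF  (1 'Z')
Step 2: FFFFEFFFZFFF  (1 'Z')
Step 3: FFFFFFFFEFFFFFFFZFFFFFFF  (1 'Z')


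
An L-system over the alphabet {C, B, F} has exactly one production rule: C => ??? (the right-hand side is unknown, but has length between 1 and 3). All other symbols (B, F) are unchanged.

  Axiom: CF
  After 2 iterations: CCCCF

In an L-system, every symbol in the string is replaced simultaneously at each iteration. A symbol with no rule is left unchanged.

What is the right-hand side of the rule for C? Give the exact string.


Answer: CC

Derivation:
Trying C => CC:
  Step 0: CF
  Step 1: CCF
  Step 2: CCCCF
Matches the given result.


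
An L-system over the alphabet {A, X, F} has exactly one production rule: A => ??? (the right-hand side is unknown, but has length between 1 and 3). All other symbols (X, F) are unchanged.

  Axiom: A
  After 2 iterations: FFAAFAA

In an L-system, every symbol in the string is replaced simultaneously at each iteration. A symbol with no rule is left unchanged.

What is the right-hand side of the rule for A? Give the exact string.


Answer: FAA

Derivation:
Trying A => FAA:
  Step 0: A
  Step 1: FAA
  Step 2: FFAAFAA
Matches the given result.


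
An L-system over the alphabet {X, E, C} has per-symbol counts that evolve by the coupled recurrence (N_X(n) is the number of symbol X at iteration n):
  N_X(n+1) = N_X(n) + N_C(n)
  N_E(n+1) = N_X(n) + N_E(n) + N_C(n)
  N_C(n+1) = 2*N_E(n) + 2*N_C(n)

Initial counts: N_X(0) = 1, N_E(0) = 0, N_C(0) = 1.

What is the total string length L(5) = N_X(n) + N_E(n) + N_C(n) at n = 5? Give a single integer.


Answer: 622

Derivation:
Step 0: N_X=1, N_E=0, N_C=1, L=2
Step 1: N_X=2, N_E=2, N_C=2, L=6
Step 2: N_X=4, N_E=6, N_C=8, L=18
Step 3: N_X=12, N_E=18, N_C=28, L=58
Step 4: N_X=40, N_E=58, N_C=92, L=190
Step 5: N_X=132, N_E=190, N_C=300, L=622


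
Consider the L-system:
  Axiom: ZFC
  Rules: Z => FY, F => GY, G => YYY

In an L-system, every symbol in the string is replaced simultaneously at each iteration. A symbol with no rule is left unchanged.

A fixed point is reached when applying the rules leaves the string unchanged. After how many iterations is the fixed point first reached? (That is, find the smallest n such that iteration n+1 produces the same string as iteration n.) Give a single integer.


Step 0: ZFC
Step 1: FYGYC
Step 2: GYYYYYYC
Step 3: YYYYYYYYYC
Step 4: YYYYYYYYYC  (unchanged — fixed point at step 3)

Answer: 3


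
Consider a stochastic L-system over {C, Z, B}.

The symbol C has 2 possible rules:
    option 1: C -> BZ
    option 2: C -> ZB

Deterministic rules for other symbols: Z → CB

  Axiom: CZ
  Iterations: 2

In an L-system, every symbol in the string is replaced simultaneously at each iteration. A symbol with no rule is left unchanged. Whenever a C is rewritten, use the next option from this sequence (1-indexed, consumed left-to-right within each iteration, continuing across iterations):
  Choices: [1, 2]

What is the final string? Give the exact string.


Step 0: CZ
Step 1: BZCB  (used choices [1])
Step 2: BCBZBB  (used choices [2])

Answer: BCBZBB


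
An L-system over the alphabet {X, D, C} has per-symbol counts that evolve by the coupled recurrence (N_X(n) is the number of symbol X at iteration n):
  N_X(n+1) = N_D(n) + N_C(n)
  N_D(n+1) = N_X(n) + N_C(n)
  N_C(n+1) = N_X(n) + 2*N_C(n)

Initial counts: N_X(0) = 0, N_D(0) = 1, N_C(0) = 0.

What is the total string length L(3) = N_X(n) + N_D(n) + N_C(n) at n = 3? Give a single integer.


Answer: 5

Derivation:
Step 0: N_X=0, N_D=1, N_C=0, L=1
Step 1: N_X=1, N_D=0, N_C=0, L=1
Step 2: N_X=0, N_D=1, N_C=1, L=2
Step 3: N_X=2, N_D=1, N_C=2, L=5


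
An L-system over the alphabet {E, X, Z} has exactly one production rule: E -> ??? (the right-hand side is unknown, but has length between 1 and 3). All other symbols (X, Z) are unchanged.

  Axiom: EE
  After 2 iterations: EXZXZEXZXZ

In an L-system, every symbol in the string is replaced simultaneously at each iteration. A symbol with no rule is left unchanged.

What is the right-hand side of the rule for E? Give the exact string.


Trying E -> EXZ:
  Step 0: EE
  Step 1: EXZEXZ
  Step 2: EXZXZEXZXZ
Matches the given result.

Answer: EXZ


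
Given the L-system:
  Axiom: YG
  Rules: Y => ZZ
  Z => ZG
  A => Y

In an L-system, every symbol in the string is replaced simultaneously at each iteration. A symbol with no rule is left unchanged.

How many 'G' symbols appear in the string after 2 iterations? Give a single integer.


Answer: 3

Derivation:
Step 0: YG  (1 'G')
Step 1: ZZG  (1 'G')
Step 2: ZGZGG  (3 'G')


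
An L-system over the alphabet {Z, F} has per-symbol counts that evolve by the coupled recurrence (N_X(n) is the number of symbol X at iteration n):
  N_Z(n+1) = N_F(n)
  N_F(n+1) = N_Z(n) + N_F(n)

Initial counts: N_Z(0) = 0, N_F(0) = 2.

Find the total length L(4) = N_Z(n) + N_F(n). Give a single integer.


Step 0: N_Z=0, N_F=2, L=2
Step 1: N_Z=2, N_F=2, L=4
Step 2: N_Z=2, N_F=4, L=6
Step 3: N_Z=4, N_F=6, L=10
Step 4: N_Z=6, N_F=10, L=16

Answer: 16


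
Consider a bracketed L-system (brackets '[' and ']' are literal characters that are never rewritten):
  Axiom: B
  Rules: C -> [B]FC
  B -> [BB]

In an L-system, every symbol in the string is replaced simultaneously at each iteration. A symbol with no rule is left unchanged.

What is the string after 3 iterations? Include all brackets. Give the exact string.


Step 0: B
Step 1: [BB]
Step 2: [[BB][BB]]
Step 3: [[[BB][BB]][[BB][BB]]]

Answer: [[[BB][BB]][[BB][BB]]]


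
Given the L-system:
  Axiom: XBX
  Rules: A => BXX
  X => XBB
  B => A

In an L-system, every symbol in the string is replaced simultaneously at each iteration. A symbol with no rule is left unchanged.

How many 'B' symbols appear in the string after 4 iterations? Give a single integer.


Answer: 29

Derivation:
Step 0: XBX  (1 'B')
Step 1: XBBAXBB  (4 'B')
Step 2: XBBAABXXXBBAA  (5 'B')
Step 3: XBBAABXXBXXAXBBXBBXBBAABXXBXX  (12 'B')
Step 4: XBBAABXXBXXAXBBXBBAXBBXBBBXXXBBAAXBBAAXBBAABXXBXXAXBBXBBAXBBXBB  (29 'B')


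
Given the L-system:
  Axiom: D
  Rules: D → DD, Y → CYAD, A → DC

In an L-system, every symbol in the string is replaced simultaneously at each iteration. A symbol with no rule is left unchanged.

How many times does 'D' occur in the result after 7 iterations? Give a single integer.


Step 0: D  (1 'D')
Step 1: DD  (2 'D')
Step 2: DDDD  (4 'D')
Step 3: DDDDDDDD  (8 'D')
Step 4: DDDDDDDDDDDDDDDD  (16 'D')
Step 5: DDDDDDDDDDDDDDDDDDDDDDDDDDDDDDDD  (32 'D')
Step 6: DDDDDDDDDDDDDDDDDDDDDDDDDDDDDDDDDDDDDDDDDDDDDDDDDDDDDDDDDDDDDDDD  (64 'D')
Step 7: DDDDDDDDDDDDDDDDDDDDDDDDDDDDDDDDDDDDDDDDDDDDDDDDDDDDDDDDDDDDDDDDDDDDDDDDDDDDDDDDDDDDDDDDDDDDDDDDDDDDDDDDDDDDDDDDDDDDDDDDDDDDDDDD  (128 'D')

Answer: 128


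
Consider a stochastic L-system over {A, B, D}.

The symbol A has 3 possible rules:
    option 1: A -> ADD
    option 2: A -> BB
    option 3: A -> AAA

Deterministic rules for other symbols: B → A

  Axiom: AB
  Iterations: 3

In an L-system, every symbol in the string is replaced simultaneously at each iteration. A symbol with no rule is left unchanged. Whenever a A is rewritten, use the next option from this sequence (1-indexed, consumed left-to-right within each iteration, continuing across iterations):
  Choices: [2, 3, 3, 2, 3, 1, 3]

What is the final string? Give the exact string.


Answer: AAABBAAAADDAAA

Derivation:
Step 0: AB
Step 1: BBA  (used choices [2])
Step 2: AAAAA  (used choices [3])
Step 3: AAABBAAAADDAAA  (used choices [3, 2, 3, 1, 3])


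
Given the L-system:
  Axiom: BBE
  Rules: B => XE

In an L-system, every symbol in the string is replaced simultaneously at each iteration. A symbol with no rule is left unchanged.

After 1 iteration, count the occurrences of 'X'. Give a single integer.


Answer: 2

Derivation:
Step 0: BBE  (0 'X')
Step 1: XEXEE  (2 'X')


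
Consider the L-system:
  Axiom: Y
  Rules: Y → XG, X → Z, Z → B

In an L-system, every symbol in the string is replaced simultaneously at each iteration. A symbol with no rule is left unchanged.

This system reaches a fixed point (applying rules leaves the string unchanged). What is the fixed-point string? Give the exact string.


Step 0: Y
Step 1: XG
Step 2: ZG
Step 3: BG
Step 4: BG  (unchanged — fixed point at step 3)

Answer: BG


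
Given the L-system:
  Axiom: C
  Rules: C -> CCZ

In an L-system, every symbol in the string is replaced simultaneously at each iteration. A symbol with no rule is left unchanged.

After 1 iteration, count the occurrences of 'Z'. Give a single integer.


Answer: 1

Derivation:
Step 0: C  (0 'Z')
Step 1: CCZ  (1 'Z')


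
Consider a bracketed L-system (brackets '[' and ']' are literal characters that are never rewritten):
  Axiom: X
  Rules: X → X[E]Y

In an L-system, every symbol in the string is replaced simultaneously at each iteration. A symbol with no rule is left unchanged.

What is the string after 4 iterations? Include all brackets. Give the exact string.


Answer: X[E]Y[E]Y[E]Y[E]Y

Derivation:
Step 0: X
Step 1: X[E]Y
Step 2: X[E]Y[E]Y
Step 3: X[E]Y[E]Y[E]Y
Step 4: X[E]Y[E]Y[E]Y[E]Y


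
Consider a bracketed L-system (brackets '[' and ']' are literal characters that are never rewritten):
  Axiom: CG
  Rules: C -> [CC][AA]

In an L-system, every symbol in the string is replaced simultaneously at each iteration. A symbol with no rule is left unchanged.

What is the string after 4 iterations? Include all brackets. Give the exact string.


Step 0: CG
Step 1: [CC][AA]G
Step 2: [[CC][AA][CC][AA]][AA]G
Step 3: [[[CC][AA][CC][AA]][AA][[CC][AA][CC][AA]][AA]][AA]G
Step 4: [[[[CC][AA][CC][AA]][AA][[CC][AA][CC][AA]][AA]][AA][[[CC][AA][CC][AA]][AA][[CC][AA][CC][AA]][AA]][AA]][AA]G

Answer: [[[[CC][AA][CC][AA]][AA][[CC][AA][CC][AA]][AA]][AA][[[CC][AA][CC][AA]][AA][[CC][AA][CC][AA]][AA]][AA]][AA]G


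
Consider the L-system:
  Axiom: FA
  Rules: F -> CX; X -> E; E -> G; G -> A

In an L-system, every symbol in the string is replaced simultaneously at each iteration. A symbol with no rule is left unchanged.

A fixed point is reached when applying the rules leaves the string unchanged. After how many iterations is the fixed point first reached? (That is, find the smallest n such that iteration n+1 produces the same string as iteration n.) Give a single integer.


Answer: 4

Derivation:
Step 0: FA
Step 1: CXA
Step 2: CEA
Step 3: CGA
Step 4: CAA
Step 5: CAA  (unchanged — fixed point at step 4)


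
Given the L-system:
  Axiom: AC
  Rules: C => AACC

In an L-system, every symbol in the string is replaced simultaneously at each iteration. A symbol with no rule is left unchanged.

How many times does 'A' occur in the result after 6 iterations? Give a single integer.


Answer: 127

Derivation:
Step 0: AC  (1 'A')
Step 1: AAACC  (3 'A')
Step 2: AAAAACCAACC  (7 'A')
Step 3: AAAAAAACCAACCAAAACCAACC  (15 'A')
Step 4: AAAAAAAAACCAACCAAAACCAACCAAAAAACCAACCAAAACCAACC  (31 'A')
Step 5: AAAAAAAAAAACCAACCAAAACCAACCAAAAAACCAACCAAAACCAACCAAAAAAAACCAACCAAAACCAACCAAAAAACCAACCAAAACCAACC  (63 'A')
Step 6: AAAAAAAAAAAAACCAACCAAAACCAACCAAAAAACCAACCAAAACCAACCAAAAAAAACCAACCAAAACCAACCAAAAAACCAACCAAAACCAACCAAAAAAAAAACCAACCAAAACCAACCAAAAAACCAACCAAAACCAACCAAAAAAAACCAACCAAAACCAACCAAAAAACCAACCAAAACCAACC  (127 'A')


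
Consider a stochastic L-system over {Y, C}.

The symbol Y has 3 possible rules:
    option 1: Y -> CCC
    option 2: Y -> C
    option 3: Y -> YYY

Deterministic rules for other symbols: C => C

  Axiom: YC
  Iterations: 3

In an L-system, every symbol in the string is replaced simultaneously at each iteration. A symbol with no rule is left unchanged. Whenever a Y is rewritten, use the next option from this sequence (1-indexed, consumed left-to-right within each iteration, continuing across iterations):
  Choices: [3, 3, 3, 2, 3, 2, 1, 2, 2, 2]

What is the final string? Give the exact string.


Answer: YYYCCCCCCCCC

Derivation:
Step 0: YC
Step 1: YYYC  (used choices [3])
Step 2: YYYYYYCC  (used choices [3, 3, 2])
Step 3: YYYCCCCCCCCC  (used choices [3, 2, 1, 2, 2, 2])


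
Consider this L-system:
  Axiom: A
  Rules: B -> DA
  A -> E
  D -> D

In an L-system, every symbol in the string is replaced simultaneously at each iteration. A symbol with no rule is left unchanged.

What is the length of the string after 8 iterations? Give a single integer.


Answer: 1

Derivation:
Step 0: length = 1
Step 1: length = 1
Step 2: length = 1
Step 3: length = 1
Step 4: length = 1
Step 5: length = 1
Step 6: length = 1
Step 7: length = 1
Step 8: length = 1


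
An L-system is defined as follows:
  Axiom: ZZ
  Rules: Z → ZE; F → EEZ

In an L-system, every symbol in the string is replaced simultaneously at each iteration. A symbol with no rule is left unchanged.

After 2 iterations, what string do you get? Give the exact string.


Step 0: ZZ
Step 1: ZEZE
Step 2: ZEEZEE

Answer: ZEEZEE


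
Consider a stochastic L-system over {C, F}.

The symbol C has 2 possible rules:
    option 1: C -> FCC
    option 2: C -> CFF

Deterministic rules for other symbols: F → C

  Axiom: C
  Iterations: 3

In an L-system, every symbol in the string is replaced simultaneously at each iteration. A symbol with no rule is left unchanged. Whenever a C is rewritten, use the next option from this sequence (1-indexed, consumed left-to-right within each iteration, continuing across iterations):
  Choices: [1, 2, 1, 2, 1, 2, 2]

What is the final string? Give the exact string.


Answer: CFFFCCCCCCFFCFF

Derivation:
Step 0: C
Step 1: FCC  (used choices [1])
Step 2: CCFFFCC  (used choices [2, 1])
Step 3: CFFFCCCCCCFFCFF  (used choices [2, 1, 2, 2])


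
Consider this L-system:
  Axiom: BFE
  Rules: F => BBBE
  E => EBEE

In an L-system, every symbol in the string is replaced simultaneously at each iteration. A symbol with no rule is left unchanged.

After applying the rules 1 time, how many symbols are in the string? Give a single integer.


Step 0: length = 3
Step 1: length = 9

Answer: 9


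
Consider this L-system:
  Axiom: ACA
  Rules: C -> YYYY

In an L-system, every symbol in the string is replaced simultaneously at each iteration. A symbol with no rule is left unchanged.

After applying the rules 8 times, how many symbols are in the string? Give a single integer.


Step 0: length = 3
Step 1: length = 6
Step 2: length = 6
Step 3: length = 6
Step 4: length = 6
Step 5: length = 6
Step 6: length = 6
Step 7: length = 6
Step 8: length = 6

Answer: 6


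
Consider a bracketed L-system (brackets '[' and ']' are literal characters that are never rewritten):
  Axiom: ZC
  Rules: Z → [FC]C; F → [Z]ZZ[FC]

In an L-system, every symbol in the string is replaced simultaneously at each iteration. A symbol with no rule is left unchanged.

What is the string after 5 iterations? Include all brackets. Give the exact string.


Step 0: ZC
Step 1: [FC]CC
Step 2: [[Z]ZZ[FC]C]CC
Step 3: [[[FC]C][FC]C[FC]C[[Z]ZZ[FC]C]C]CC
Step 4: [[[[Z]ZZ[FC]C]C][[Z]ZZ[FC]C]C[[Z]ZZ[FC]C]C[[[FC]C][FC]C[FC]C[[Z]ZZ[FC]C]C]C]CC
Step 5: [[[[[FC]C][FC]C[FC]C[[Z]ZZ[FC]C]C]C][[[FC]C][FC]C[FC]C[[Z]ZZ[FC]C]C]C[[[FC]C][FC]C[FC]C[[Z]ZZ[FC]C]C]C[[[[Z]ZZ[FC]C]C][[Z]ZZ[FC]C]C[[Z]ZZ[FC]C]C[[[FC]C][FC]C[FC]C[[Z]ZZ[FC]C]C]C]C]CC

Answer: [[[[[FC]C][FC]C[FC]C[[Z]ZZ[FC]C]C]C][[[FC]C][FC]C[FC]C[[Z]ZZ[FC]C]C]C[[[FC]C][FC]C[FC]C[[Z]ZZ[FC]C]C]C[[[[Z]ZZ[FC]C]C][[Z]ZZ[FC]C]C[[Z]ZZ[FC]C]C[[[FC]C][FC]C[FC]C[[Z]ZZ[FC]C]C]C]C]CC


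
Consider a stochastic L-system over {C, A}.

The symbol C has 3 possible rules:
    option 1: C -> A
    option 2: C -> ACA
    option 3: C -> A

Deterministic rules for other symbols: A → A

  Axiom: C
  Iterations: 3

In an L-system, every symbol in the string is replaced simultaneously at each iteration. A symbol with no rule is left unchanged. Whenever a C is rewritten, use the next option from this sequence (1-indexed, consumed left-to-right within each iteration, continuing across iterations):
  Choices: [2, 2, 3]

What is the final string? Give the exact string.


Step 0: C
Step 1: ACA  (used choices [2])
Step 2: AACAA  (used choices [2])
Step 3: AAAAA  (used choices [3])

Answer: AAAAA


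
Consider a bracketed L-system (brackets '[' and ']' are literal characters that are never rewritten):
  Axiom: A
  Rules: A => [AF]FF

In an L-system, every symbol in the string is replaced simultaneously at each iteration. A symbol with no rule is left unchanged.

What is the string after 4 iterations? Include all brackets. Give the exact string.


Step 0: A
Step 1: [AF]FF
Step 2: [[AF]FFF]FF
Step 3: [[[AF]FFF]FFF]FF
Step 4: [[[[AF]FFF]FFF]FFF]FF

Answer: [[[[AF]FFF]FFF]FFF]FF


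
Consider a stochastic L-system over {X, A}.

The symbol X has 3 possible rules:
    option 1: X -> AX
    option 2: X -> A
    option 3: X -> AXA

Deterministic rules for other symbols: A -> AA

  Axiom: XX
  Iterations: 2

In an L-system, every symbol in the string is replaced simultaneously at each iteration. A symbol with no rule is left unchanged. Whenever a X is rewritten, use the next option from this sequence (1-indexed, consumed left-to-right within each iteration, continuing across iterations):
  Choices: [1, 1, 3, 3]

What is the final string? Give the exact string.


Answer: AAAXAAAAXA

Derivation:
Step 0: XX
Step 1: AXAX  (used choices [1, 1])
Step 2: AAAXAAAAXA  (used choices [3, 3])


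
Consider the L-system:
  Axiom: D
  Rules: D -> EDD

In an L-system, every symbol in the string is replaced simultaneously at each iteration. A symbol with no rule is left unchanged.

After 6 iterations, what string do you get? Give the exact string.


Step 0: D
Step 1: EDD
Step 2: EEDDEDD
Step 3: EEEDDEDDEEDDEDD
Step 4: EEEEDDEDDEEDDEDDEEEDDEDDEEDDEDD
Step 5: EEEEEDDEDDEEDDEDDEEEDDEDDEEDDEDDEEEEDDEDDEEDDEDDEEEDDEDDEEDDEDD
Step 6: EEEEEEDDEDDEEDDEDDEEEDDEDDEEDDEDDEEEEDDEDDEEDDEDDEEEDDEDDEEDDEDDEEEEEDDEDDEEDDEDDEEEDDEDDEEDDEDDEEEEDDEDDEEDDEDDEEEDDEDDEEDDEDD

Answer: EEEEEEDDEDDEEDDEDDEEEDDEDDEEDDEDDEEEEDDEDDEEDDEDDEEEDDEDDEEDDEDDEEEEEDDEDDEEDDEDDEEEDDEDDEEDDEDDEEEEDDEDDEEDDEDDEEEDDEDDEEDDEDD


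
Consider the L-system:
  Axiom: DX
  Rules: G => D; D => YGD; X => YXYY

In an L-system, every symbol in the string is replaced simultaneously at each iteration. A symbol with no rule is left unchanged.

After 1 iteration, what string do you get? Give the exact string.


Step 0: DX
Step 1: YGDYXYY

Answer: YGDYXYY


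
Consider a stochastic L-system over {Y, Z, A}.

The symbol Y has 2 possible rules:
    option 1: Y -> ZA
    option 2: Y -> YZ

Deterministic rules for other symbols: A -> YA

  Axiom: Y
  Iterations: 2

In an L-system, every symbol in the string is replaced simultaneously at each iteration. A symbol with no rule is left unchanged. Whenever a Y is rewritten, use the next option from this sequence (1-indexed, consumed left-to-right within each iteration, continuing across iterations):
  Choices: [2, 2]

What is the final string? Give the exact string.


Answer: YZZ

Derivation:
Step 0: Y
Step 1: YZ  (used choices [2])
Step 2: YZZ  (used choices [2])


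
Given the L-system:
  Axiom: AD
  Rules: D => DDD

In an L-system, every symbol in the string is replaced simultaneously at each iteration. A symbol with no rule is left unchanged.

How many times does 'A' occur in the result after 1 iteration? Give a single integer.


Answer: 1

Derivation:
Step 0: AD  (1 'A')
Step 1: ADDD  (1 'A')


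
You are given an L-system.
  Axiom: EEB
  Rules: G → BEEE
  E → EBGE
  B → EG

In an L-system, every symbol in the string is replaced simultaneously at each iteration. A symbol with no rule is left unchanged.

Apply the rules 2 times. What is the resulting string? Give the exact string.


Answer: EBGEEGBEEEEBGEEBGEEGBEEEEBGEEBGEBEEE

Derivation:
Step 0: EEB
Step 1: EBGEEBGEEG
Step 2: EBGEEGBEEEEBGEEBGEEGBEEEEBGEEBGEBEEE


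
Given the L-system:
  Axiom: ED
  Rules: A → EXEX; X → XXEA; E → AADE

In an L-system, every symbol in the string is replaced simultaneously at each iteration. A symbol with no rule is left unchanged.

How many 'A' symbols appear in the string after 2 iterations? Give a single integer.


Step 0: ED  (0 'A')
Step 1: AADED  (2 'A')
Step 2: EXEXEXEXDAADED  (2 'A')

Answer: 2


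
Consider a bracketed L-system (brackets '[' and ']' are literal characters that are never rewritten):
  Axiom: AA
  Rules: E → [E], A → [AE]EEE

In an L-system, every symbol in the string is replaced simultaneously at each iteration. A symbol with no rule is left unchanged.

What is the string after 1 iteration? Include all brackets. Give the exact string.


Answer: [AE]EEE[AE]EEE

Derivation:
Step 0: AA
Step 1: [AE]EEE[AE]EEE


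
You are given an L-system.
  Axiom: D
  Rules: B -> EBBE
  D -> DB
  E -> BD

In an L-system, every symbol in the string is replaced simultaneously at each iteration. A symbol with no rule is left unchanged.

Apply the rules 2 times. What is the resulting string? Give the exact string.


Answer: DBEBBE

Derivation:
Step 0: D
Step 1: DB
Step 2: DBEBBE


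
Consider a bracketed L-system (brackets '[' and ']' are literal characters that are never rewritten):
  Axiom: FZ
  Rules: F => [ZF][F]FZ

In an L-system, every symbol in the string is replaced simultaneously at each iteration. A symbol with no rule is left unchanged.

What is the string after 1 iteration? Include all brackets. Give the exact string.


Answer: [ZF][F]FZZ

Derivation:
Step 0: FZ
Step 1: [ZF][F]FZZ


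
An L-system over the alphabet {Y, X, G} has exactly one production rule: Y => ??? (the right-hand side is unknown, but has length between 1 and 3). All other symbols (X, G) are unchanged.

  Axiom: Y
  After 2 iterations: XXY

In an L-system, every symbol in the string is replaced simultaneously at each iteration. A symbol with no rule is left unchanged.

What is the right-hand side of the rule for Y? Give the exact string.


Trying Y => XY:
  Step 0: Y
  Step 1: XY
  Step 2: XXY
Matches the given result.

Answer: XY


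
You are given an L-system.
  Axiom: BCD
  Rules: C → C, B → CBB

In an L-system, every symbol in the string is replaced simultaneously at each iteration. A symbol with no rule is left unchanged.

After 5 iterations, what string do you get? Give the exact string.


Step 0: BCD
Step 1: CBBCD
Step 2: CCBBCBBCD
Step 3: CCCBBCBBCCBBCBBCD
Step 4: CCCCBBCBBCCBBCBBCCCBBCBBCCBBCBBCD
Step 5: CCCCCBBCBBCCBBCBBCCCBBCBBCCBBCBBCCCCBBCBBCCBBCBBCCCBBCBBCCBBCBBCD

Answer: CCCCCBBCBBCCBBCBBCCCBBCBBCCBBCBBCCCCBBCBBCCBBCBBCCCBBCBBCCBBCBBCD


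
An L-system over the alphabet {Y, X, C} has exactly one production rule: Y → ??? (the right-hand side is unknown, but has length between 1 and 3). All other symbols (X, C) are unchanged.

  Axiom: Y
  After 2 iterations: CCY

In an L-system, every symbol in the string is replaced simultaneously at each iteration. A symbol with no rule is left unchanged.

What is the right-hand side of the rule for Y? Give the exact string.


Trying Y → CY:
  Step 0: Y
  Step 1: CY
  Step 2: CCY
Matches the given result.

Answer: CY


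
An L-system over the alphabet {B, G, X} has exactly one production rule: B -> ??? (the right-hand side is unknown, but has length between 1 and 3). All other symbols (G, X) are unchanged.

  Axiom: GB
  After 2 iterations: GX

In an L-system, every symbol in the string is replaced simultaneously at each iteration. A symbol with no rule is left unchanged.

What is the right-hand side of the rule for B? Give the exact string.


Trying B -> X:
  Step 0: GB
  Step 1: GX
  Step 2: GX
Matches the given result.

Answer: X


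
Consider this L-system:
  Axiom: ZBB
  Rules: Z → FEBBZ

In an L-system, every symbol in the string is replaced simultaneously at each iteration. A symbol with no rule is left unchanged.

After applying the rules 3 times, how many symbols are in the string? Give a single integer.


Step 0: length = 3
Step 1: length = 7
Step 2: length = 11
Step 3: length = 15

Answer: 15


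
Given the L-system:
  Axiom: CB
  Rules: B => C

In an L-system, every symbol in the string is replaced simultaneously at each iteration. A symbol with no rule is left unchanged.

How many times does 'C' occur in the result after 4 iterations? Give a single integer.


Answer: 2

Derivation:
Step 0: CB  (1 'C')
Step 1: CC  (2 'C')
Step 2: CC  (2 'C')
Step 3: CC  (2 'C')
Step 4: CC  (2 'C')


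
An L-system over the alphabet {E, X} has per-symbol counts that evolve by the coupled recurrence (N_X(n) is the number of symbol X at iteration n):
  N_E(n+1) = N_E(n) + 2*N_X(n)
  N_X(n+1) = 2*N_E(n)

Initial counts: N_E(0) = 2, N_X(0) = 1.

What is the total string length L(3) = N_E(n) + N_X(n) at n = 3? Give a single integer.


Step 0: N_E=2, N_X=1, L=3
Step 1: N_E=4, N_X=4, L=8
Step 2: N_E=12, N_X=8, L=20
Step 3: N_E=28, N_X=24, L=52

Answer: 52


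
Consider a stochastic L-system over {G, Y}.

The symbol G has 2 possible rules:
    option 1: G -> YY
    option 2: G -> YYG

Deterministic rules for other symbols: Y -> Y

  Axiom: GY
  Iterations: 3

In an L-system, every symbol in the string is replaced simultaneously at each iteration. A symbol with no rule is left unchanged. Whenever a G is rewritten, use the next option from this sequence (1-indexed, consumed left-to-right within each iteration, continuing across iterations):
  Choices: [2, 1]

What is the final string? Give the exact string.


Answer: YYYYY

Derivation:
Step 0: GY
Step 1: YYGY  (used choices [2])
Step 2: YYYYY  (used choices [1])
Step 3: YYYYY  (used choices [])


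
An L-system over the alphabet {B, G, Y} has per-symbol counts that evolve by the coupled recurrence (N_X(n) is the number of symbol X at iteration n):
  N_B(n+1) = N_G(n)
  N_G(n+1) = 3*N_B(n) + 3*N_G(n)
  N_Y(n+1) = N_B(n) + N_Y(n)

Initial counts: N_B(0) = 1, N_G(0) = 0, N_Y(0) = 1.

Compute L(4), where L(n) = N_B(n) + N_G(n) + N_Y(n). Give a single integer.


Answer: 185

Derivation:
Step 0: N_B=1, N_G=0, N_Y=1, L=2
Step 1: N_B=0, N_G=3, N_Y=2, L=5
Step 2: N_B=3, N_G=9, N_Y=2, L=14
Step 3: N_B=9, N_G=36, N_Y=5, L=50
Step 4: N_B=36, N_G=135, N_Y=14, L=185


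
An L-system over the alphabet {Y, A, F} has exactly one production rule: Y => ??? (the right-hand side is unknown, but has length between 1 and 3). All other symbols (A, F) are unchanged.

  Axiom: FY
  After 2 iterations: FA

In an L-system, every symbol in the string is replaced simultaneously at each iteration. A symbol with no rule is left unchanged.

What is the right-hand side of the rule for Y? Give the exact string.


Trying Y => A:
  Step 0: FY
  Step 1: FA
  Step 2: FA
Matches the given result.

Answer: A
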